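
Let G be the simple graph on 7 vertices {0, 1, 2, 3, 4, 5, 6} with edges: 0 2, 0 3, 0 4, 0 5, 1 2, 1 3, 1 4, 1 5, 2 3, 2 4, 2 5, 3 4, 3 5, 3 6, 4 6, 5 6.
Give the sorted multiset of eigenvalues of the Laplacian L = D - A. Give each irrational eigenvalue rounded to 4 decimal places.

Reading degrees in the order [0, 1, 2, 3, 4, 5, 6] gives [4, 4, 5, 6, 5, 5, 3]; set D = diag(4, 4, 5, 6, 5, 5, 3) and form L = D - A. L is symmetric positive semidefinite, so every eigenvalue is real and nonnegative. The single zero eigenvalue shows the graph is connected. There is one zero in the spectrum, matching the 1 component.

[0, 3, 4, 5, 6, 7, 7]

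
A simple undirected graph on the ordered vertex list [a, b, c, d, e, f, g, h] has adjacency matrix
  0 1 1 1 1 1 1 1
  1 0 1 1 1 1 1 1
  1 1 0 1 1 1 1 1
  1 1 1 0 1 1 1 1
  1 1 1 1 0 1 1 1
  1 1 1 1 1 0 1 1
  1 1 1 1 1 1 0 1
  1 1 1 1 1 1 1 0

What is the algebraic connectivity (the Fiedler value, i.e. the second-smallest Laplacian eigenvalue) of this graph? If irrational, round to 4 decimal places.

With the vertex order [a, b, c, d, e, f, g, h], the degrees are [7, 7, 7, 7, 7, 7, 7, 7], giving D = diag(7, 7, 7, 7, 7, 7, 7, 7) and L = D - A. The sorted Laplacian eigenvalues are [0, 8, 8, 8, 8, 8, 8, 8]; the algebraic connectivity is the second entry, 8. By the matrix-tree theorem the graph has (1/8) * product of the nonzero eigenvalues = 262144 spanning trees.

8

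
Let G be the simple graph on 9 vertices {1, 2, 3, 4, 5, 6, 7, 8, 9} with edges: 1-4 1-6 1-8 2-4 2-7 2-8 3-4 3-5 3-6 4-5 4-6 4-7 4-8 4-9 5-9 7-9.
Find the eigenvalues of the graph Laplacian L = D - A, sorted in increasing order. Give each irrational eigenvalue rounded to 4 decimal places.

With the vertex order [1, 2, 3, 4, 5, 6, 7, 8, 9], the degrees are [3, 3, 3, 8, 3, 3, 3, 3, 3], giving D = diag(3, 3, 3, 8, 3, 3, 3, 3, 3) and L = D - A. The multiplicity of 0 as a Laplacian eigenvalue equals the number of connected components. The single zero eigenvalue shows the graph is connected. The largest eigenvalue, 9, is at most the vertex count 9.

[0, 1.5858, 1.5858, 3, 3, 4.4142, 4.4142, 5, 9]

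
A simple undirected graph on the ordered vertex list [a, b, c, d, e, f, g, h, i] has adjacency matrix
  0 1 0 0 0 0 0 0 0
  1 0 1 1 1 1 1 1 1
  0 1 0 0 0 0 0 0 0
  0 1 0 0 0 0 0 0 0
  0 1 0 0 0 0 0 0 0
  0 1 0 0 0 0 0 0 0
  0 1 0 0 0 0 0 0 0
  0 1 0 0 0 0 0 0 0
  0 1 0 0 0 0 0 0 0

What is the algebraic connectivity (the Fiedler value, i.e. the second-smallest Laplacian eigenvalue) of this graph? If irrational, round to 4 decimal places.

Each diagonal entry of L is the vertex degree and each off-diagonal entry is -1 where an edge is present, 0 otherwise; in the order [a, b, c, d, e, f, g, h, i] the diagonal is [1, 8, 1, 1, 1, 1, 1, 1, 1]. The sorted Laplacian eigenvalues are [0, 1, 1, 1, 1, 1, 1, 1, 9]; the algebraic connectivity is the second entry, 1. The eigenvalues sum to 16, which equals trace(L) = 2|E|.

1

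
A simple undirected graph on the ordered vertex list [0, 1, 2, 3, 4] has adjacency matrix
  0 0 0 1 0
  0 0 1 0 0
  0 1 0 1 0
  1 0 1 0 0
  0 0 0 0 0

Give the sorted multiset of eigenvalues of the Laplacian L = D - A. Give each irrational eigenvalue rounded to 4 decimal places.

Each diagonal entry of L is the vertex degree and each off-diagonal entry is -1 where an edge is present, 0 otherwise; in the order [0, 1, 2, 3, 4] the diagonal is [1, 1, 2, 2, 0]. Diagonalising L (or applying a numerical eigensolver to the 5x5 matrix) gives the spectrum above. The 2 zero eigenvalues correspond to the 2 connected components. There are 2 zeros in the spectrum, matching the 2 components.

[0, 0, 0.5858, 2, 3.4142]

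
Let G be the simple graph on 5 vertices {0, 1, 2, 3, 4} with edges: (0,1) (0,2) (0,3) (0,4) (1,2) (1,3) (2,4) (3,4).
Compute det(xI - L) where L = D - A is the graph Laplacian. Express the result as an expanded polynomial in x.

Each diagonal entry of L is the vertex degree and each off-diagonal entry is -1 where an edge is present, 0 otherwise; in the order [0, 1, 2, 3, 4] the diagonal is [4, 3, 3, 3, 3]. L has integer entries, so p(x) = det(xI - L) has integer coefficients. Expanding the determinant yields x^5 - 16x^4 + 94x^3 - 240x^2 + 225x. Since p(0) = det(-L) = 0, x divides p(x). By the matrix-tree theorem the graph has (1/5) * product of the nonzero eigenvalues = 45 spanning trees.

x^5 - 16x^4 + 94x^3 - 240x^2 + 225x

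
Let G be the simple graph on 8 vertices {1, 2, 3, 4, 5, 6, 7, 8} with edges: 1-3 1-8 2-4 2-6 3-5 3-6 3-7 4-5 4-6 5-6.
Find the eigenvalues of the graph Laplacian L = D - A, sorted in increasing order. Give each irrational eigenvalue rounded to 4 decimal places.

Reading degrees in the order [1, 2, 3, 4, 5, 6, 7, 8] gives [2, 2, 4, 3, 3, 4, 1, 1]; set D = diag(2, 2, 4, 3, 3, 4, 1, 1) and form L = D - A. The multiplicity of 0 as a Laplacian eigenvalue equals the number of connected components.

[0, 0.3904, 0.7851, 2.1003, 2.5578, 3.8884, 4.7270, 5.5509]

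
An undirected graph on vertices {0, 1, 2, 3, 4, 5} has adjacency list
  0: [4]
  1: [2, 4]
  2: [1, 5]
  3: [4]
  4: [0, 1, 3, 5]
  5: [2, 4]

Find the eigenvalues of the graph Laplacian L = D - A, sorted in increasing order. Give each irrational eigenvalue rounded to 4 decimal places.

[0, 0.7639, 1, 2, 3, 5.2361]

Each diagonal entry of L is the vertex degree and each off-diagonal entry is -1 where an edge is present, 0 otherwise; in the order [0, 1, 2, 3, 4, 5] the diagonal is [1, 2, 2, 1, 4, 2]. Since every row of L sums to 0, the all-ones vector is in the kernel and 0 is an eigenvalue. The largest eigenvalue, 5.2361, is at most the vertex count 6.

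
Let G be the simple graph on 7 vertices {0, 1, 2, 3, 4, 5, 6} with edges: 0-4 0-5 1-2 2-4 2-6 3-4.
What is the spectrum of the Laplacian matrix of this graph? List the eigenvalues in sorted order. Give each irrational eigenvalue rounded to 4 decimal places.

With the vertex order [0, 1, 2, 3, 4, 5, 6], the degrees are [2, 1, 3, 1, 3, 1, 1], giving D = diag(2, 1, 3, 1, 3, 1, 1) and L = D - A. L is symmetric positive semidefinite, so every eigenvalue is real and nonnegative. The largest eigenvalue, 4.6287, is at most the vertex count 7. There is one zero in the spectrum, matching the 1 component.

[0, 0.3217, 0.6802, 1, 2.1397, 3.2297, 4.6287]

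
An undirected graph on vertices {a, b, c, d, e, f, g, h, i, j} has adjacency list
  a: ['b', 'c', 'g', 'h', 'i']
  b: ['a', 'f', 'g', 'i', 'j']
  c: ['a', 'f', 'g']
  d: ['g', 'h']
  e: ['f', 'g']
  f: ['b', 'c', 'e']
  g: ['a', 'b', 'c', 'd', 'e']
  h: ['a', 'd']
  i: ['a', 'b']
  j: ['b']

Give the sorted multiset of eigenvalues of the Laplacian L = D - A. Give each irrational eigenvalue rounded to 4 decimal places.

With the vertex order [a, b, c, d, e, f, g, h, i, j], the degrees are [5, 5, 3, 2, 2, 3, 5, 2, 2, 1], giving D = diag(5, 5, 3, 2, 2, 3, 5, 2, 2, 1) and L = D - A. Diagonalising L (or applying a numerical eigensolver to the 10x10 matrix) gives the spectrum above. The single zero eigenvalue shows the graph is connected.

[0, 0.7820, 1.0621, 1.5013, 2.4239, 2.7527, 3.5585, 4.6132, 6.4522, 6.8541]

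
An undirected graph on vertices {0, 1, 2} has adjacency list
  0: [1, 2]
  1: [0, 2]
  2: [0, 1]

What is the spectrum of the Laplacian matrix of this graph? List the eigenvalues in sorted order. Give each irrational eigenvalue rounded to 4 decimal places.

Each diagonal entry of L is the vertex degree and each off-diagonal entry is -1 where an edge is present, 0 otherwise; in the order [0, 1, 2] the diagonal is [2, 2, 2]. L is symmetric positive semidefinite, so every eigenvalue is real and nonnegative. There is one zero in the spectrum, matching the 1 component.

[0, 3, 3]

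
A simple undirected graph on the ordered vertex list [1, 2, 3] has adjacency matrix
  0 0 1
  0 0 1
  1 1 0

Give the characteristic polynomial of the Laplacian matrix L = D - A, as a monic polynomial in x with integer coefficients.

x^3 - 4x^2 + 3x

Each diagonal entry of L is the vertex degree and each off-diagonal entry is -1 where an edge is present, 0 otherwise; in the order [1, 2, 3] the diagonal is [1, 1, 2]. The eigenvalues of L are [0, 1, 3]; the characteristic polynomial is the product of (x - lambda_i), which multiplies out to x^3 - 4x^2 + 3x. The coefficient of x^2 equals -trace(L) = -4, matching the sum of degrees.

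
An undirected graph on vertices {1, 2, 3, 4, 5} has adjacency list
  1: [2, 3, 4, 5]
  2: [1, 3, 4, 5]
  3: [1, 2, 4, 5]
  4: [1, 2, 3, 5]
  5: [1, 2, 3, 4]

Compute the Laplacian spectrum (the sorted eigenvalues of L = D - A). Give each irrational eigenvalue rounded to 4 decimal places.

[0, 5, 5, 5, 5]

Reading degrees in the order [1, 2, 3, 4, 5] gives [4, 4, 4, 4, 4]; set D = diag(4, 4, 4, 4, 4) and form L = D - A. Diagonalising L (or applying a numerical eigensolver to the 5x5 matrix) gives the spectrum above. The largest eigenvalue, 5, is at most the vertex count 5.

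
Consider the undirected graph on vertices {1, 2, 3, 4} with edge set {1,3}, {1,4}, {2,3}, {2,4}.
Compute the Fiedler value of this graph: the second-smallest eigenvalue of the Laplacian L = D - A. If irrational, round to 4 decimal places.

2

Each diagonal entry of L is the vertex degree and each off-diagonal entry is -1 where an edge is present, 0 otherwise; in the order [1, 2, 3, 4] the diagonal is [2, 2, 2, 2]. The sorted Laplacian eigenvalues are [0, 2, 2, 4]; the algebraic connectivity is the second entry, 2. The eigenvalues sum to 8, which equals trace(L) = 2|E|. By the matrix-tree theorem the graph has (1/4) * product of the nonzero eigenvalues = 4 spanning trees.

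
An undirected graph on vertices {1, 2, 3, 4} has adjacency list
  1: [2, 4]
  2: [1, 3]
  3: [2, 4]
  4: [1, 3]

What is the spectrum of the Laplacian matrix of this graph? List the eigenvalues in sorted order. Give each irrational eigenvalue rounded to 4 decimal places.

[0, 2, 2, 4]

Reading degrees in the order [1, 2, 3, 4] gives [2, 2, 2, 2]; set D = diag(2, 2, 2, 2) and form L = D - A. L is symmetric positive semidefinite, so every eigenvalue is real and nonnegative. By the matrix-tree theorem the graph has (1/4) * product of the nonzero eigenvalues = 4 spanning trees. The largest eigenvalue, 4, is at most the vertex count 4.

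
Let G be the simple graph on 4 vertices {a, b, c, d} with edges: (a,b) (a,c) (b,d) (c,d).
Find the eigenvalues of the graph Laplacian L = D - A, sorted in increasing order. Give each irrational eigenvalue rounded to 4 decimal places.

With the vertex order [a, b, c, d], the degrees are [2, 2, 2, 2], giving D = diag(2, 2, 2, 2) and L = D - A. Since every row of L sums to 0, the all-ones vector is in the kernel and 0 is an eigenvalue. The single zero eigenvalue shows the graph is connected. By the matrix-tree theorem the graph has (1/4) * product of the nonzero eigenvalues = 4 spanning trees.

[0, 2, 2, 4]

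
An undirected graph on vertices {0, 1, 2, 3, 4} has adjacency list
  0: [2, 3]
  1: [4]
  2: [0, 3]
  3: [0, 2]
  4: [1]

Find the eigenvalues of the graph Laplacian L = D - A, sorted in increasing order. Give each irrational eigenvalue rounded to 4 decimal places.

Each diagonal entry of L is the vertex degree and each off-diagonal entry is -1 where an edge is present, 0 otherwise; in the order [0, 1, 2, 3, 4] the diagonal is [2, 1, 2, 2, 1]. Diagonalising L (or applying a numerical eigensolver to the 5x5 matrix) gives the spectrum above. The 2 zero eigenvalues correspond to the 2 connected components. There are 2 zeros in the spectrum, matching the 2 components.

[0, 0, 2, 3, 3]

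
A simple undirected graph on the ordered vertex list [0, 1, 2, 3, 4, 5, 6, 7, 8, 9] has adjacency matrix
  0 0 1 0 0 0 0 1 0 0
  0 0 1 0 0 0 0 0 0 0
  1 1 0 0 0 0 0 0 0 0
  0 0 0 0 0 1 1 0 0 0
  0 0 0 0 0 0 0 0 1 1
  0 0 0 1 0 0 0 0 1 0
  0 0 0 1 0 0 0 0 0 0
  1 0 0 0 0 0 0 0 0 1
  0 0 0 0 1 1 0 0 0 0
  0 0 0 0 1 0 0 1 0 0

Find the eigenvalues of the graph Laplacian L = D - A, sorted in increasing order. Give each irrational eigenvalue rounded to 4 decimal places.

Each diagonal entry of L is the vertex degree and each off-diagonal entry is -1 where an edge is present, 0 otherwise; in the order [0, 1, 2, 3, 4, 5, 6, 7, 8, 9] the diagonal is [2, 1, 2, 2, 2, 2, 1, 2, 2, 2]. Since every row of L sums to 0, the all-ones vector is in the kernel and 0 is an eigenvalue. The single zero eigenvalue shows the graph is connected. There is one zero in the spectrum, matching the 1 component.

[0, 0.0979, 0.3820, 0.8244, 1.3820, 2, 2.6180, 3.1756, 3.6180, 3.9021]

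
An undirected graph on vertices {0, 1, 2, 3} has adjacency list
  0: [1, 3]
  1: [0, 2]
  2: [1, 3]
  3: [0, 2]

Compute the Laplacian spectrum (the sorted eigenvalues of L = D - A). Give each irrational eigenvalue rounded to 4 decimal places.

Each diagonal entry of L is the vertex degree and each off-diagonal entry is -1 where an edge is present, 0 otherwise; in the order [0, 1, 2, 3] the diagonal is [2, 2, 2, 2]. L is symmetric positive semidefinite, so every eigenvalue is real and nonnegative. The single zero eigenvalue shows the graph is connected. By the matrix-tree theorem the graph has (1/4) * product of the nonzero eigenvalues = 4 spanning trees. The largest eigenvalue, 4, is at most the vertex count 4.

[0, 2, 2, 4]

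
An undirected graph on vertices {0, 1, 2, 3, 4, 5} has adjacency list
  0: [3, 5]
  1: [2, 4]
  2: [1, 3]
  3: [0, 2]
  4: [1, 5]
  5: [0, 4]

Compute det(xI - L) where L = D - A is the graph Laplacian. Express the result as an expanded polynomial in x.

Reading degrees in the order [0, 1, 2, 3, 4, 5] gives [2, 2, 2, 2, 2, 2]; set D = diag(2, 2, 2, 2, 2, 2) and form L = D - A. L has integer entries, so p(x) = det(xI - L) has integer coefficients. Expanding the determinant yields x^6 - 12x^5 + 54x^4 - 112x^3 + 105x^2 - 36x. The constant term is 0 because L is singular (the all-ones vector lies in its kernel). The eigenvalues sum to 12, which equals trace(L) = 2|E|.

x^6 - 12x^5 + 54x^4 - 112x^3 + 105x^2 - 36x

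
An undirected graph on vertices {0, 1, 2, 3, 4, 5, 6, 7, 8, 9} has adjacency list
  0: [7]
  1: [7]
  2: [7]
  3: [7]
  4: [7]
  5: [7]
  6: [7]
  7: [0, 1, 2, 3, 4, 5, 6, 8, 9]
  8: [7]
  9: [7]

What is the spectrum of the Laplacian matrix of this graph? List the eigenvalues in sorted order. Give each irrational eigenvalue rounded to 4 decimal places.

[0, 1, 1, 1, 1, 1, 1, 1, 1, 10]

Reading degrees in the order [0, 1, 2, 3, 4, 5, 6, 7, 8, 9] gives [1, 1, 1, 1, 1, 1, 1, 9, 1, 1]; set D = diag(1, 1, 1, 1, 1, 1, 1, 9, 1, 1) and form L = D - A. Diagonalising L (or applying a numerical eigensolver to the 10x10 matrix) gives the spectrum above. The single zero eigenvalue shows the graph is connected.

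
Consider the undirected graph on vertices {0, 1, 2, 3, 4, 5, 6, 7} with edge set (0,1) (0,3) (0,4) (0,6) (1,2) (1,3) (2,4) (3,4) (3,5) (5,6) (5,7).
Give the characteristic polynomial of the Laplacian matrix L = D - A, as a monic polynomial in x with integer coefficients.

Reading degrees in the order [0, 1, 2, 3, 4, 5, 6, 7] gives [4, 3, 2, 4, 3, 3, 2, 1]; set D = diag(4, 3, 2, 4, 3, 3, 2, 1) and form L = D - A. Computing det(xI - L) by cofactor expansion (or equivalently via sum-over-permutations) gives x^8 - 22x^7 + 197x^6 - 924x^5 + 2428x^4 - 3520x^3 + 2540x^2 - 672x. Since p(0) = det(-L) = 0, x divides p(x). The largest eigenvalue, 5.5616, is at most the vertex count 8. The eigenvalues sum to 22, which equals trace(L) = 2|E|.

x^8 - 22x^7 + 197x^6 - 924x^5 + 2428x^4 - 3520x^3 + 2540x^2 - 672x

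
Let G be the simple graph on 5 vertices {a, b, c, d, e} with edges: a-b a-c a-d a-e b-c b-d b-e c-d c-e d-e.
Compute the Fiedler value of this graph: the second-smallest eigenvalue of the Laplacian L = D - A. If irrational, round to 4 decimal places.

Each diagonal entry of L is the vertex degree and each off-diagonal entry is -1 where an edge is present, 0 otherwise; in the order [a, b, c, d, e] the diagonal is [4, 4, 4, 4, 4]. Computing the eigenvalues of L and sorting gives [0, 5, 5, 5, 5]. The Fiedler value lambda_2 = 5 is strictly positive, so the graph is connected. There is one zero in the spectrum, matching the 1 component. The eigenvalues sum to 20, which equals trace(L) = 2|E|.

5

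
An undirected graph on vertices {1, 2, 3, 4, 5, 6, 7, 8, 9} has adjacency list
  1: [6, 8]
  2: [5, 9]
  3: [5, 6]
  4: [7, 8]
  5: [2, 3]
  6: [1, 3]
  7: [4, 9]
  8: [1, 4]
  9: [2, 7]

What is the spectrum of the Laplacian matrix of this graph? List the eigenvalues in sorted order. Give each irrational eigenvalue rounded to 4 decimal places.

With the vertex order [1, 2, 3, 4, 5, 6, 7, 8, 9], the degrees are [2, 2, 2, 2, 2, 2, 2, 2, 2], giving D = diag(2, 2, 2, 2, 2, 2, 2, 2, 2) and L = D - A. L is symmetric positive semidefinite, so every eigenvalue is real and nonnegative. The single zero eigenvalue shows the graph is connected. There is one zero in the spectrum, matching the 1 component.

[0, 0.4679, 0.4679, 1.6527, 1.6527, 3, 3, 3.8794, 3.8794]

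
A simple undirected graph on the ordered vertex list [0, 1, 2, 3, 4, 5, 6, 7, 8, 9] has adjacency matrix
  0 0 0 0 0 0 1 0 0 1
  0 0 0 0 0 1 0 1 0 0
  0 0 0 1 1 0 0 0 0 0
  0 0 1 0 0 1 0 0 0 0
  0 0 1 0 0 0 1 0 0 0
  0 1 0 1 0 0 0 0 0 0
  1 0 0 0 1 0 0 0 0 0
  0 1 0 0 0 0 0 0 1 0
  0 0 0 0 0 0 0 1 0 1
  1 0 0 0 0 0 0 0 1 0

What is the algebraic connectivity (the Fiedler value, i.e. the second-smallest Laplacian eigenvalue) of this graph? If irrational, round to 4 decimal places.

0.3820

With the vertex order [0, 1, 2, 3, 4, 5, 6, 7, 8, 9], the degrees are [2, 2, 2, 2, 2, 2, 2, 2, 2, 2], giving D = diag(2, 2, 2, 2, 2, 2, 2, 2, 2, 2) and L = D - A. The smallest Laplacian eigenvalue is always 0. The next one, lambda_2 = 0.3820, measures how hard the graph is to disconnect: larger values mean better connectivity.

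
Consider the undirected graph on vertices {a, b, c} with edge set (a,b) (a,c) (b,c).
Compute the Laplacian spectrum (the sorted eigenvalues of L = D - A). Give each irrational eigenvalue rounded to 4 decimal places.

With the vertex order [a, b, c], the degrees are [2, 2, 2], giving D = diag(2, 2, 2) and L = D - A. L is symmetric positive semidefinite, so every eigenvalue is real and nonnegative.

[0, 3, 3]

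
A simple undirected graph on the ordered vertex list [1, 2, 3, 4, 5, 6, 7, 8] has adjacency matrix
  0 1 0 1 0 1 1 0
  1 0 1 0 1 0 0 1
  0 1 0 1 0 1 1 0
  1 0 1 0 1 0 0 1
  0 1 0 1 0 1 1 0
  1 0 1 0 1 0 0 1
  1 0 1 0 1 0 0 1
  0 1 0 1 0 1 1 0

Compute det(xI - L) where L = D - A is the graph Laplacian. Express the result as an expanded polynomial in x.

x^8 - 32x^7 + 432x^6 - 3200x^5 + 14080x^4 - 36864x^3 + 53248x^2 - 32768x

Each diagonal entry of L is the vertex degree and each off-diagonal entry is -1 where an edge is present, 0 otherwise; in the order [1, 2, 3, 4, 5, 6, 7, 8] the diagonal is [4, 4, 4, 4, 4, 4, 4, 4]. The eigenvalues of L are [0, 4, 4, 4, 4, 4, 4, 8]; the characteristic polynomial is the product of (x - lambda_i), which multiplies out to x^8 - 32x^7 + 432x^6 - 3200x^5 + 14080x^4 - 36864x^3 + 53248x^2 - 32768x. Since p(0) = det(-L) = 0, x divides p(x).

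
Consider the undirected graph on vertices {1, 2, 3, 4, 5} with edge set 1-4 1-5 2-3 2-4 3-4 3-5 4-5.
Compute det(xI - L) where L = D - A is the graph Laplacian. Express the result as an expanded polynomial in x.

x^5 - 14x^4 + 70x^3 - 146x^2 + 105x

Reading degrees in the order [1, 2, 3, 4, 5] gives [2, 2, 3, 4, 3]; set D = diag(2, 2, 3, 4, 3) and form L = D - A. Computing det(xI - L) by cofactor expansion (or equivalently via sum-over-permutations) gives x^5 - 14x^4 + 70x^3 - 146x^2 + 105x. The coefficient of x^4 equals -trace(L) = -14, matching the sum of degrees. The eigenvalues sum to 14, which equals trace(L) = 2|E|.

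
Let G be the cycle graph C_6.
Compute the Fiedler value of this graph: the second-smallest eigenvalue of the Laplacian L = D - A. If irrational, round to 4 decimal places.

1

The graph has 6 vertices and degree multiset [2, 2, 2, 2, 2, 2]; D is the diagonal matrix of degrees and L = D - A. Computing the eigenvalues of L and sorting gives [0, 1, 1, 3, 3, 4]. The Fiedler value lambda_2 = 1 is strictly positive, so the graph is connected.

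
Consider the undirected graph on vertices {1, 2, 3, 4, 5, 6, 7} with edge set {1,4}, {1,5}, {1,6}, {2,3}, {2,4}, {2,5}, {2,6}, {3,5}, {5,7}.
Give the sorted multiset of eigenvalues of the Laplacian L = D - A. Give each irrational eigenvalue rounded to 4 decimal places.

With the vertex order [1, 2, 3, 4, 5, 6, 7], the degrees are [3, 4, 2, 2, 4, 2, 1], giving D = diag(3, 4, 2, 2, 4, 2, 1) and L = D - A. Since every row of L sums to 0, the all-ones vector is in the kernel and 0 is an eigenvalue. The single zero eigenvalue shows the graph is connected. There is one zero in the spectrum, matching the 1 component.

[0, 0.8226, 1.5858, 2, 3.3216, 4.4142, 5.8558]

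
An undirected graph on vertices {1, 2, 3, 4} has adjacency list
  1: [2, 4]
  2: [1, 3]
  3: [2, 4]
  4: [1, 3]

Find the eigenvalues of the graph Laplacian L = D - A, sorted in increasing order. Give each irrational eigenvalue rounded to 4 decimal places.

With the vertex order [1, 2, 3, 4], the degrees are [2, 2, 2, 2], giving D = diag(2, 2, 2, 2) and L = D - A. Diagonalising L (or applying a numerical eigensolver to the 4x4 matrix) gives the spectrum above. The single zero eigenvalue shows the graph is connected. The largest eigenvalue, 4, is at most the vertex count 4.

[0, 2, 2, 4]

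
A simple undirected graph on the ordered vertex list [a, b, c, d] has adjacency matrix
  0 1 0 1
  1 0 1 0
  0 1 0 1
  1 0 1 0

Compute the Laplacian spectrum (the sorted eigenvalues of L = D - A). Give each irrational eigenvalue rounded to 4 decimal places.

Reading degrees in the order [a, b, c, d] gives [2, 2, 2, 2]; set D = diag(2, 2, 2, 2) and form L = D - A. L is symmetric positive semidefinite, so every eigenvalue is real and nonnegative. The single zero eigenvalue shows the graph is connected.

[0, 2, 2, 4]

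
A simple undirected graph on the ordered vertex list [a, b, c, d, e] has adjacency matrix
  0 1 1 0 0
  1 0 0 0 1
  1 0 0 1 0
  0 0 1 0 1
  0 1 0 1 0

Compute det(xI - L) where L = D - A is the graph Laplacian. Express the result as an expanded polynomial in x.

x^5 - 10x^4 + 35x^3 - 50x^2 + 25x

Reading degrees in the order [a, b, c, d, e] gives [2, 2, 2, 2, 2]; set D = diag(2, 2, 2, 2, 2) and form L = D - A. L has integer entries, so p(x) = det(xI - L) has integer coefficients. Expanding the determinant yields x^5 - 10x^4 + 35x^3 - 50x^2 + 25x. Since p(0) = det(-L) = 0, x divides p(x). There is one zero in the spectrum, matching the 1 component.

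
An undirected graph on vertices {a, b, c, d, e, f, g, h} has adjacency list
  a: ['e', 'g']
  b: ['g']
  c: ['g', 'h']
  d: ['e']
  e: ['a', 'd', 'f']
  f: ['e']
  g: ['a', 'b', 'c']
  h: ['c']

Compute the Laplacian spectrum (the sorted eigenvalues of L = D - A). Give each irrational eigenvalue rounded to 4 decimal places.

[0, 0.2137, 0.6177, 1, 1.4977, 2.3537, 3.8408, 4.4763]

Each diagonal entry of L is the vertex degree and each off-diagonal entry is -1 where an edge is present, 0 otherwise; in the order [a, b, c, d, e, f, g, h] the diagonal is [2, 1, 2, 1, 3, 1, 3, 1]. The multiplicity of 0 as a Laplacian eigenvalue equals the number of connected components. The largest eigenvalue, 4.4763, is at most the vertex count 8.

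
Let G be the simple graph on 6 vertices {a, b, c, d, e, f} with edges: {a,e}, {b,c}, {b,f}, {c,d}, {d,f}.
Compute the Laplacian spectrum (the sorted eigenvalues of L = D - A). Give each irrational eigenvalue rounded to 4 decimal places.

With the vertex order [a, b, c, d, e, f], the degrees are [1, 2, 2, 2, 1, 2], giving D = diag(1, 2, 2, 2, 1, 2) and L = D - A. Diagonalising L (or applying a numerical eigensolver to the 6x6 matrix) gives the spectrum above. The 2 zero eigenvalues correspond to the 2 connected components. The eigenvalues sum to 10, which equals trace(L) = 2|E|. The largest eigenvalue, 4, is at most the vertex count 6.

[0, 0, 2, 2, 2, 4]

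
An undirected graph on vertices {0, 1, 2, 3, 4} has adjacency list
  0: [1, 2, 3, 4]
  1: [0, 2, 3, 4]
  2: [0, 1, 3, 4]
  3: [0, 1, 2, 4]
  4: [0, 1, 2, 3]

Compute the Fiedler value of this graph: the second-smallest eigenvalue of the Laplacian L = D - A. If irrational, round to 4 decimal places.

5

Reading degrees in the order [0, 1, 2, 3, 4] gives [4, 4, 4, 4, 4]; set D = diag(4, 4, 4, 4, 4) and form L = D - A. The smallest Laplacian eigenvalue is always 0. The next one, lambda_2 = 5, measures how hard the graph is to disconnect: larger values mean better connectivity. By the matrix-tree theorem the graph has (1/5) * product of the nonzero eigenvalues = 125 spanning trees.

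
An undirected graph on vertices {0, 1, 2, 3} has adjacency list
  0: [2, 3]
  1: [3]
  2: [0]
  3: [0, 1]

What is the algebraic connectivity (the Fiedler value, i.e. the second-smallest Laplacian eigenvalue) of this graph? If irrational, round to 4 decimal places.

Each diagonal entry of L is the vertex degree and each off-diagonal entry is -1 where an edge is present, 0 otherwise; in the order [0, 1, 2, 3] the diagonal is [2, 1, 1, 2]. The smallest Laplacian eigenvalue is always 0. The next one, lambda_2 = 0.5858, measures how hard the graph is to disconnect: larger values mean better connectivity. The eigenvalues sum to 6, which equals trace(L) = 2|E|.

0.5858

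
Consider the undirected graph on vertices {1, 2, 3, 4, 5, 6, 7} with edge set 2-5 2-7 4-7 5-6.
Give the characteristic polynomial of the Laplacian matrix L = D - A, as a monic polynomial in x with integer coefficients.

x^7 - 8x^6 + 21x^5 - 20x^4 + 5x^3

Each diagonal entry of L is the vertex degree and each off-diagonal entry is -1 where an edge is present, 0 otherwise; in the order [1, 2, 3, 4, 5, 6, 7] the diagonal is [0, 2, 0, 1, 2, 1, 2]. Computing det(xI - L) by cofactor expansion (or equivalently via sum-over-permutations) gives x^7 - 8x^6 + 21x^5 - 20x^4 + 5x^3. The coefficient of x^6 equals -trace(L) = -8, matching the sum of degrees. The eigenvalues sum to 8, which equals trace(L) = 2|E|. There are 3 zeros in the spectrum, matching the 3 components.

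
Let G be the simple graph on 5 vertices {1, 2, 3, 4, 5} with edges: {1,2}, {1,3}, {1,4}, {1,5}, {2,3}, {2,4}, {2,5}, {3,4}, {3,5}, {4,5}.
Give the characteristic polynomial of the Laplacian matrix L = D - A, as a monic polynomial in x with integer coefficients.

With the vertex order [1, 2, 3, 4, 5], the degrees are [4, 4, 4, 4, 4], giving D = diag(4, 4, 4, 4, 4) and L = D - A. The eigenvalues of L are [0, 5, 5, 5, 5]; the characteristic polynomial is the product of (x - lambda_i), which multiplies out to x^5 - 20x^4 + 150x^3 - 500x^2 + 625x. Since p(0) = det(-L) = 0, x divides p(x). There is one zero in the spectrum, matching the 1 component.

x^5 - 20x^4 + 150x^3 - 500x^2 + 625x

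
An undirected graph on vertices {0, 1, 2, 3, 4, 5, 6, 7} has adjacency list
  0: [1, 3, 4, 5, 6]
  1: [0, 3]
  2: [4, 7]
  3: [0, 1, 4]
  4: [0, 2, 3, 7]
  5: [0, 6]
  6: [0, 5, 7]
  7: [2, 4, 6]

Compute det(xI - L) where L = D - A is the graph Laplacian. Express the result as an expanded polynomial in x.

x^8 - 24x^7 + 236x^6 - 1226x^5 + 3608x^4 - 5960x^3 + 5065x^2 - 1704x

Each diagonal entry of L is the vertex degree and each off-diagonal entry is -1 where an edge is present, 0 otherwise; in the order [0, 1, 2, 3, 4, 5, 6, 7] the diagonal is [5, 2, 2, 3, 4, 2, 3, 3]. L has integer entries, so p(x) = det(xI - L) has integer coefficients. Expanding the determinant yields x^8 - 24x^7 + 236x^6 - 1226x^5 + 3608x^4 - 5960x^3 + 5065x^2 - 1704x. The coefficient of x^7 equals -trace(L) = -24, matching the sum of degrees.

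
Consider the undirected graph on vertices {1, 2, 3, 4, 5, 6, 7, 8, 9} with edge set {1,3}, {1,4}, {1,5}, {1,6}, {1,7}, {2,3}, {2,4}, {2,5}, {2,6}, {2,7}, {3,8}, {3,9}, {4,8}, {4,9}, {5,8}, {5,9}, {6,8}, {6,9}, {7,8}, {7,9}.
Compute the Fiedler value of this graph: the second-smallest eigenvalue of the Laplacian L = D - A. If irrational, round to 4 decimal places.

4

With the vertex order [1, 2, 3, 4, 5, 6, 7, 8, 9], the degrees are [5, 5, 4, 4, 4, 4, 4, 5, 5], giving D = diag(5, 5, 4, 4, 4, 4, 4, 5, 5) and L = D - A. Computing the eigenvalues of L and sorting gives [0, 4, 4, 4, 4, 5, 5, 5, 9]. The Fiedler value lambda_2 = 4 is strictly positive, so the graph is connected. There is one zero in the spectrum, matching the 1 component. The eigenvalues sum to 40, which equals trace(L) = 2|E|.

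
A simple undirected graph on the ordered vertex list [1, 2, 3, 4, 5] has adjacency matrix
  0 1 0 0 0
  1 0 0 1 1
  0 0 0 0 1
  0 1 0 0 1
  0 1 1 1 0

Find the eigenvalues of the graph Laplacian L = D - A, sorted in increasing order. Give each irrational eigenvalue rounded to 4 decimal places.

Reading degrees in the order [1, 2, 3, 4, 5] gives [1, 3, 1, 2, 3]; set D = diag(1, 3, 1, 2, 3) and form L = D - A. L is symmetric positive semidefinite, so every eigenvalue is real and nonnegative. By the matrix-tree theorem the graph has (1/5) * product of the nonzero eigenvalues = 3 spanning trees. The eigenvalues sum to 10, which equals trace(L) = 2|E|.

[0, 0.6972, 1.3820, 3.6180, 4.3028]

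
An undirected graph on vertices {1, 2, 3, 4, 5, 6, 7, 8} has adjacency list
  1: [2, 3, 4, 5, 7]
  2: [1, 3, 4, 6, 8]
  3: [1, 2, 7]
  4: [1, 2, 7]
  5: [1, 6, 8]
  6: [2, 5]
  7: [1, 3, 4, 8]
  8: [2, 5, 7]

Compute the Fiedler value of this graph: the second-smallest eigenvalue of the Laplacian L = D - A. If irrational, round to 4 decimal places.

1.4823

Each diagonal entry of L is the vertex degree and each off-diagonal entry is -1 where an edge is present, 0 otherwise; in the order [1, 2, 3, 4, 5, 6, 7, 8] the diagonal is [5, 5, 3, 3, 3, 2, 4, 3]. Computing the eigenvalues of L and sorting gives [0, 1.4823, 2.5320, 3, 3.6451, 4.5698, 5.8040, 6.9667]. The Fiedler value lambda_2 = 1.4823 is strictly positive, so the graph is connected. The largest eigenvalue, 6.9667, is at most the vertex count 8.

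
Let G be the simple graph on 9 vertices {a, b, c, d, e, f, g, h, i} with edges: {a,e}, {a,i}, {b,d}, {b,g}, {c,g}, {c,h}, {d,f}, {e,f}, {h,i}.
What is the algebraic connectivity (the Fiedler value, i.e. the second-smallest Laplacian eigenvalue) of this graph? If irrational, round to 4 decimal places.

0.4679

With the vertex order [a, b, c, d, e, f, g, h, i], the degrees are [2, 2, 2, 2, 2, 2, 2, 2, 2], giving D = diag(2, 2, 2, 2, 2, 2, 2, 2, 2) and L = D - A. The sorted Laplacian eigenvalues are [0, 0.4679, 0.4679, 1.6527, 1.6527, 3, 3, 3.8794, 3.8794]; the algebraic connectivity is the second entry, 0.4679. The largest eigenvalue, 3.8794, is at most the vertex count 9.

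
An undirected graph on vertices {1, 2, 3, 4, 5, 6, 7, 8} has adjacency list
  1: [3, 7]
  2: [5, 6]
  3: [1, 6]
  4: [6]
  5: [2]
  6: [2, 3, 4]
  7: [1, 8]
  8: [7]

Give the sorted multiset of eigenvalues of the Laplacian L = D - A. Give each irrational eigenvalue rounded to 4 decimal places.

Reading degrees in the order [1, 2, 3, 4, 5, 6, 7, 8] gives [2, 2, 2, 1, 1, 3, 2, 1]; set D = diag(2, 2, 2, 1, 1, 3, 2, 1) and form L = D - A. The multiplicity of 0 as a Laplacian eigenvalue equals the number of connected components. The single zero eigenvalue shows the graph is connected. The eigenvalues sum to 14, which equals trace(L) = 2|E|.

[0, 0.1864, 0.5858, 1, 2, 2.4707, 3.4142, 4.3429]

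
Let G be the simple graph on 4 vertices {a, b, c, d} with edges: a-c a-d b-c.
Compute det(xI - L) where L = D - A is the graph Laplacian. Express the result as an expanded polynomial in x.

x^4 - 6x^3 + 10x^2 - 4x

Each diagonal entry of L is the vertex degree and each off-diagonal entry is -1 where an edge is present, 0 otherwise; in the order [a, b, c, d] the diagonal is [2, 1, 2, 1]. Computing det(xI - L) by cofactor expansion (or equivalently via sum-over-permutations) gives x^4 - 6x^3 + 10x^2 - 4x. The coefficient of x^3 equals -trace(L) = -6, matching the sum of degrees. The eigenvalues sum to 6, which equals trace(L) = 2|E|. By the matrix-tree theorem the graph has (1/4) * product of the nonzero eigenvalues = 1 spanning tree.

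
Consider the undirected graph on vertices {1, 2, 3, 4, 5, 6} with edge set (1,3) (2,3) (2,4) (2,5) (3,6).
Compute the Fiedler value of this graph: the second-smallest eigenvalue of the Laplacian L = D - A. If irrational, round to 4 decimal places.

0.4384

With the vertex order [1, 2, 3, 4, 5, 6], the degrees are [1, 3, 3, 1, 1, 1], giving D = diag(1, 3, 3, 1, 1, 1) and L = D - A. The sorted Laplacian eigenvalues are [0, 0.4384, 1, 1, 3, 4.5616]; the algebraic connectivity is the second entry, 0.4384.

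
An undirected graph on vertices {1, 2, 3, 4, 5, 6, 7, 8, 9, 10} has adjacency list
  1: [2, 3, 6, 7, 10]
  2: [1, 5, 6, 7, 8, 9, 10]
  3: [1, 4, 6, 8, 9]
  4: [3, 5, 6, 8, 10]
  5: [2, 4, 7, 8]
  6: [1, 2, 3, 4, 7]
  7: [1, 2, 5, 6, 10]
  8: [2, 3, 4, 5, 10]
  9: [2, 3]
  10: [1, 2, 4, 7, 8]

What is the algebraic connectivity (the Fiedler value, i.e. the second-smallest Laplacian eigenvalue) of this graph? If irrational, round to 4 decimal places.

1.8455

Reading degrees in the order [1, 2, 3, 4, 5, 6, 7, 8, 9, 10] gives [5, 7, 5, 5, 4, 5, 5, 5, 2, 5]; set D = diag(5, 7, 5, 5, 4, 5, 5, 5, 2, 5) and form L = D - A. Computing the eigenvalues of L and sorting gives [0, 1.8455, 3.3608, 3.8400, 4.5737, 5.5874, 6.1974, 6.5683, 7.5473, 8.4795]. The Fiedler value lambda_2 = 1.8455 is strictly positive, so the graph is connected. The largest eigenvalue, 8.4795, is at most the vertex count 10.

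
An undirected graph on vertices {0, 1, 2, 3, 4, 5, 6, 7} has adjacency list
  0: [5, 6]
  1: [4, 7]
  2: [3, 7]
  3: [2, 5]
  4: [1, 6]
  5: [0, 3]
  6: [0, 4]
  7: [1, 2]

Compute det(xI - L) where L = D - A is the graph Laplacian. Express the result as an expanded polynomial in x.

x^8 - 16x^7 + 104x^6 - 352x^5 + 660x^4 - 672x^3 + 336x^2 - 64x

With the vertex order [0, 1, 2, 3, 4, 5, 6, 7], the degrees are [2, 2, 2, 2, 2, 2, 2, 2], giving D = diag(2, 2, 2, 2, 2, 2, 2, 2) and L = D - A. Computing det(xI - L) by cofactor expansion (or equivalently via sum-over-permutations) gives x^8 - 16x^7 + 104x^6 - 352x^5 + 660x^4 - 672x^3 + 336x^2 - 64x. The coefficient of x^7 equals -trace(L) = -16, matching the sum of degrees. There is one zero in the spectrum, matching the 1 component.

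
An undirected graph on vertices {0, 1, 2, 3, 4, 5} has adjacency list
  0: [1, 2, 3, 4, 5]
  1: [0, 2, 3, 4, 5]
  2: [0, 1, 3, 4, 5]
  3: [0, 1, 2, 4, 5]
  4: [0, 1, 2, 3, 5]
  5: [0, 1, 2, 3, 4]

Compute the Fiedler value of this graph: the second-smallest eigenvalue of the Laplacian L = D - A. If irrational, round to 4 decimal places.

Reading degrees in the order [0, 1, 2, 3, 4, 5] gives [5, 5, 5, 5, 5, 5]; set D = diag(5, 5, 5, 5, 5, 5) and form L = D - A. The sorted Laplacian eigenvalues are [0, 6, 6, 6, 6, 6]; the algebraic connectivity is the second entry, 6. There is one zero in the spectrum, matching the 1 component. By the matrix-tree theorem the graph has (1/6) * product of the nonzero eigenvalues = 1296 spanning trees.

6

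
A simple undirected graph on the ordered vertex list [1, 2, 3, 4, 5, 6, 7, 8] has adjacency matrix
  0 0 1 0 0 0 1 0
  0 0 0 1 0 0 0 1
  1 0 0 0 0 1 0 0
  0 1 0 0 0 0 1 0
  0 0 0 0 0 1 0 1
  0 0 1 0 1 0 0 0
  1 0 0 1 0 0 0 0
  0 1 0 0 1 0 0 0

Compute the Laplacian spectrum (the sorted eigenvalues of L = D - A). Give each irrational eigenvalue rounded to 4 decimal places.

[0, 0.5858, 0.5858, 2, 2, 3.4142, 3.4142, 4]

Each diagonal entry of L is the vertex degree and each off-diagonal entry is -1 where an edge is present, 0 otherwise; in the order [1, 2, 3, 4, 5, 6, 7, 8] the diagonal is [2, 2, 2, 2, 2, 2, 2, 2]. Since every row of L sums to 0, the all-ones vector is in the kernel and 0 is an eigenvalue. The eigenvalues sum to 16, which equals trace(L) = 2|E|. The largest eigenvalue, 4, is at most the vertex count 8.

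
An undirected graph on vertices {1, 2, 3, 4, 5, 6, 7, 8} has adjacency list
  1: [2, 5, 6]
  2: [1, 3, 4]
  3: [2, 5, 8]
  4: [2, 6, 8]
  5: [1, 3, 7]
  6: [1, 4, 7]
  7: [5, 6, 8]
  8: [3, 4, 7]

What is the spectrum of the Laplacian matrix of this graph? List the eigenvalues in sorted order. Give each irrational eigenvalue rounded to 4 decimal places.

[0, 2, 2, 2, 4, 4, 4, 6]

Each diagonal entry of L is the vertex degree and each off-diagonal entry is -1 where an edge is present, 0 otherwise; in the order [1, 2, 3, 4, 5, 6, 7, 8] the diagonal is [3, 3, 3, 3, 3, 3, 3, 3]. Diagonalising L (or applying a numerical eigensolver to the 8x8 matrix) gives the spectrum above. The single zero eigenvalue shows the graph is connected.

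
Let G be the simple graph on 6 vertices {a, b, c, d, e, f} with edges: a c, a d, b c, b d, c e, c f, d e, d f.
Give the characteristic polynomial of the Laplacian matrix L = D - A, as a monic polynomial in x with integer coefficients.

x^6 - 16x^5 + 96x^4 - 272x^3 + 368x^2 - 192x

With the vertex order [a, b, c, d, e, f], the degrees are [2, 2, 4, 4, 2, 2], giving D = diag(2, 2, 4, 4, 2, 2) and L = D - A. The eigenvalues of L are [0, 2, 2, 2, 4, 6]; the characteristic polynomial is the product of (x - lambda_i), which multiplies out to x^6 - 16x^5 + 96x^4 - 272x^3 + 368x^2 - 192x. The constant term is 0 because L is singular (the all-ones vector lies in its kernel). The eigenvalues sum to 16, which equals trace(L) = 2|E|. There is one zero in the spectrum, matching the 1 component.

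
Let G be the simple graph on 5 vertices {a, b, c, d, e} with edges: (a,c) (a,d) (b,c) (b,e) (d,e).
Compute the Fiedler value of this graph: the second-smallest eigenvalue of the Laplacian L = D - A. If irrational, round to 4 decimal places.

1.3820

With the vertex order [a, b, c, d, e], the degrees are [2, 2, 2, 2, 2], giving D = diag(2, 2, 2, 2, 2) and L = D - A. The sorted Laplacian eigenvalues are [0, 1.3820, 1.3820, 3.6180, 3.6180]; the algebraic connectivity is the second entry, 1.3820. The eigenvalues sum to 10, which equals trace(L) = 2|E|.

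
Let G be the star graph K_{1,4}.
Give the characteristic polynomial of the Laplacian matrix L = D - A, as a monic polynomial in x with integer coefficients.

The graph has 5 vertices and degree multiset [4, 1, 1, 1, 1]; D is the diagonal matrix of degrees and L = D - A. Computing det(xI - L) by cofactor expansion (or equivalently via sum-over-permutations) gives x^5 - 8x^4 + 18x^3 - 16x^2 + 5x. The constant term is 0 because L is singular (the all-ones vector lies in its kernel). The largest eigenvalue, 5, is at most the vertex count 5. The eigenvalues sum to 8, which equals trace(L) = 2|E|.

x^5 - 8x^4 + 18x^3 - 16x^2 + 5x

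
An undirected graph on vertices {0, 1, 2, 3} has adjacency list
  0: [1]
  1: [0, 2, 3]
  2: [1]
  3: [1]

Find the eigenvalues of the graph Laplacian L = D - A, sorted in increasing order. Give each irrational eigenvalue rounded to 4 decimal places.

[0, 1, 1, 4]

With the vertex order [0, 1, 2, 3], the degrees are [1, 3, 1, 1], giving D = diag(1, 3, 1, 1) and L = D - A. Diagonalising L (or applying a numerical eigensolver to the 4x4 matrix) gives the spectrum above. By the matrix-tree theorem the graph has (1/4) * product of the nonzero eigenvalues = 1 spanning tree. There is one zero in the spectrum, matching the 1 component.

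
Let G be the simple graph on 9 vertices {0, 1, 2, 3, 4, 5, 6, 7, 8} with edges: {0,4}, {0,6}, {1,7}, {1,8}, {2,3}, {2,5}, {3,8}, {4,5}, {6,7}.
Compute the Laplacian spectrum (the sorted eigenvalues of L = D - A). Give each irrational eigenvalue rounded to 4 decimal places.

With the vertex order [0, 1, 2, 3, 4, 5, 6, 7, 8], the degrees are [2, 2, 2, 2, 2, 2, 2, 2, 2], giving D = diag(2, 2, 2, 2, 2, 2, 2, 2, 2) and L = D - A. The multiplicity of 0 as a Laplacian eigenvalue equals the number of connected components. The eigenvalues sum to 18, which equals trace(L) = 2|E|.

[0, 0.4679, 0.4679, 1.6527, 1.6527, 3, 3, 3.8794, 3.8794]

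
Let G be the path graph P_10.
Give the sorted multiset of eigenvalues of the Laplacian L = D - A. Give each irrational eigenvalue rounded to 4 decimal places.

[0, 0.0979, 0.3820, 0.8244, 1.3820, 2, 2.6180, 3.1756, 3.6180, 3.9021]

The graph has 10 vertices and degree multiset [2, 2, 2, 2, 2, 2, 2, 2, 1, 1]; D is the diagonal matrix of degrees and L = D - A. Since every row of L sums to 0, the all-ones vector is in the kernel and 0 is an eigenvalue. By the matrix-tree theorem the graph has (1/10) * product of the nonzero eigenvalues = 1 spanning tree.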